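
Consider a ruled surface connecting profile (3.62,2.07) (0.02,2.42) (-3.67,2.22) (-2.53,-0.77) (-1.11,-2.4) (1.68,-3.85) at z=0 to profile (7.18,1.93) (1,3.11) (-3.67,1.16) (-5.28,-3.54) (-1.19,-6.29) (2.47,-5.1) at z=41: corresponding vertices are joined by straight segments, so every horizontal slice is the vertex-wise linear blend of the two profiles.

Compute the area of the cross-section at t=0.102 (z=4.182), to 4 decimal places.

Cross-section at t=0.102: each vertex is (1-t)·p0[i] + t·p1[i].
  v1: (1-0.102)·(3.62,2.07) + 0.102·(7.18,1.93) = (3.9831,2.0557)
  v2: (1-0.102)·(0.02,2.42) + 0.102·(1,3.11) = (0.1200,2.4904)
  v3: (1-0.102)·(-3.67,2.22) + 0.102·(-3.67,1.16) = (-3.6700,2.1119)
  v4: (1-0.102)·(-2.53,-0.77) + 0.102·(-5.28,-3.54) = (-2.8105,-1.0525)
  v5: (1-0.102)·(-1.11,-2.4) + 0.102·(-1.19,-6.29) = (-1.1182,-2.7968)
  v6: (1-0.102)·(1.68,-3.85) + 0.102·(2.47,-5.1) = (1.7606,-3.9775)
Shoelace sum Σ(x_i·y_{i+1} − x_{i+1}·y_i):
  i=1: 3.9831·2.4904 − 0.1200·2.0557 = +9.6729 (running +9.6729)
  i=2: 0.1200·2.1119 − -3.6700·2.4904 = +9.3930 (running +19.0659)
  i=3: -3.6700·-1.0525 − -2.8105·2.1119 = +9.7983 (running +28.8642)
  i=4: -2.8105·-2.7968 − -1.1182·-1.0525 = +6.6834 (running +35.5476)
  i=5: -1.1182·-3.9775 − 1.7606·-2.7968 = +9.3714 (running +44.9191)
  i=6: 1.7606·2.0557 − 3.9831·-3.9775 = +19.4621 (running +64.3812)
Area = |Σ|/2 = |64.3812|/2 = 32.1906

Area at t=0.102: 32.1906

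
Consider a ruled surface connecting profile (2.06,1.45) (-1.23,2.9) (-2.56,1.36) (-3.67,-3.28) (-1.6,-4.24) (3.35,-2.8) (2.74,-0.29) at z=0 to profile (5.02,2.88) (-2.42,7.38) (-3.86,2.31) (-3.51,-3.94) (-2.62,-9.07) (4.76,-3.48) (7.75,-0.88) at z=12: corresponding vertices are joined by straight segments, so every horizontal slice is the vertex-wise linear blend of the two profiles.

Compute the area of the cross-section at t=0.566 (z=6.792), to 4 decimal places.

Area at t=0.566: 70.3545

Cross-section at t=0.566: each vertex is (1-t)·p0[i] + t·p1[i].
  v1: (1-0.566)·(2.06,1.45) + 0.566·(5.02,2.88) = (3.7354,2.2594)
  v2: (1-0.566)·(-1.23,2.9) + 0.566·(-2.42,7.38) = (-1.9035,5.4357)
  v3: (1-0.566)·(-2.56,1.36) + 0.566·(-3.86,2.31) = (-3.2958,1.8977)
  v4: (1-0.566)·(-3.67,-3.28) + 0.566·(-3.51,-3.94) = (-3.5794,-3.6536)
  v5: (1-0.566)·(-1.6,-4.24) + 0.566·(-2.62,-9.07) = (-2.1773,-6.9738)
  v6: (1-0.566)·(3.35,-2.8) + 0.566·(4.76,-3.48) = (4.1481,-3.1849)
  v7: (1-0.566)·(2.74,-0.29) + 0.566·(7.75,-0.88) = (5.5757,-0.6239)
Shoelace sum Σ(x_i·y_{i+1} − x_{i+1}·y_i):
  i=1: 3.7354·5.4357 − -1.9035·2.2594 = +24.6050 (running +24.6050)
  i=2: -1.9035·1.8977 − -3.2958·5.4357 = +14.3026 (running +38.9076)
  i=3: -3.2958·-3.6536 − -3.5794·1.8977 = +18.8341 (running +57.7417)
  i=4: -3.5794·-6.9738 − -2.1773·-3.6536 = +17.0073 (running +74.7490)
  i=5: -2.1773·-3.1849 − 4.1481·-6.9738 = +35.8622 (running +110.6111)
  i=6: 4.1481·-0.6239 − 5.5757·-3.1849 = +15.1697 (running +125.7808)
  i=7: 5.5757·2.2594 − 3.7354·-0.6239 = +14.9282 (running +140.7090)
Area = |Σ|/2 = |140.7090|/2 = 70.3545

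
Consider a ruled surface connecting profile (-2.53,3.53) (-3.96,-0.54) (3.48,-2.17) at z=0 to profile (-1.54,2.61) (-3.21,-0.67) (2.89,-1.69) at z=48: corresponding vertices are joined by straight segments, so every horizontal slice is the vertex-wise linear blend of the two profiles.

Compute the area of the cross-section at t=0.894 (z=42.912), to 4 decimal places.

Cross-section at t=0.894: each vertex is (1-t)·p0[i] + t·p1[i].
  v1: (1-0.894)·(-2.53,3.53) + 0.894·(-1.54,2.61) = (-1.6449,2.7075)
  v2: (1-0.894)·(-3.96,-0.54) + 0.894·(-3.21,-0.67) = (-3.2895,-0.6562)
  v3: (1-0.894)·(3.48,-2.17) + 0.894·(2.89,-1.69) = (2.9525,-1.7409)
Shoelace sum Σ(x_i·y_{i+1} − x_{i+1}·y_i):
  i=1: -1.6449·-0.6562 − -3.2895·2.7075 = +9.9858 (running +9.9858)
  i=2: -3.2895·-1.7409 − 2.9525·-0.6562 = +7.6641 (running +17.6500)
  i=3: 2.9525·2.7075 − -1.6449·-1.7409 = +5.1304 (running +22.7804)
Area = |Σ|/2 = |22.7804|/2 = 11.3902

Area at t=0.894: 11.3902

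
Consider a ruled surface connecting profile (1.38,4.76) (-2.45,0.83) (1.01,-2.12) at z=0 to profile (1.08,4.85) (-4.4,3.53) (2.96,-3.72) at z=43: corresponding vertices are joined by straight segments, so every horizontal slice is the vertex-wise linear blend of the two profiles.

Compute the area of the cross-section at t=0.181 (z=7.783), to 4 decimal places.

Cross-section at t=0.181: each vertex is (1-t)·p0[i] + t·p1[i].
  v1: (1-0.181)·(1.38,4.76) + 0.181·(1.08,4.85) = (1.3257,4.7763)
  v2: (1-0.181)·(-2.45,0.83) + 0.181·(-4.4,3.53) = (-2.8030,1.3187)
  v3: (1-0.181)·(1.01,-2.12) + 0.181·(2.96,-3.72) = (1.3630,-2.4096)
Shoelace sum Σ(x_i·y_{i+1} − x_{i+1}·y_i):
  i=1: 1.3257·1.3187 − -2.8030·4.7763 = +15.1359 (running +15.1359)
  i=2: -2.8030·-2.4096 − 1.3630·1.3187 = +4.9567 (running +20.0926)
  i=3: 1.3630·4.7763 − 1.3257·-2.4096 = +9.7043 (running +29.7968)
Area = |Σ|/2 = |29.7968|/2 = 14.8984

Area at t=0.181: 14.8984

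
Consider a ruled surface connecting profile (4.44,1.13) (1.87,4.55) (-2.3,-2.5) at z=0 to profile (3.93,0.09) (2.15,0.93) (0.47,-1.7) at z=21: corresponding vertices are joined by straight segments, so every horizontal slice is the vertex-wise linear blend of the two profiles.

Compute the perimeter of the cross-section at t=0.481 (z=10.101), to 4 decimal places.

Perimeter at t=0.481: 14.6877

Cross-section at t=0.481: each vertex is (1-t)·p0[i] + t·p1[i].
  v1: (1-0.481)·(4.44,1.13) + 0.481·(3.93,0.09) = (4.1947,0.6298)
  v2: (1-0.481)·(1.87,4.55) + 0.481·(2.15,0.93) = (2.0047,2.8088)
  v3: (1-0.481)·(-2.3,-2.5) + 0.481·(0.47,-1.7) = (-0.9676,-2.1152)
Perimeter = Σ |v_{i+1} − v_i|:
  edge 1→2: √(-2.1900² + 2.1790²) = 3.0894 (running 3.0894)
  edge 2→3: √(-2.9723² + -4.9240²) = 5.7515 (running 8.8409)
  edge 3→1: √(5.1623² + 2.7450²) = 5.8467 (running 14.6877)
Perimeter = 14.6877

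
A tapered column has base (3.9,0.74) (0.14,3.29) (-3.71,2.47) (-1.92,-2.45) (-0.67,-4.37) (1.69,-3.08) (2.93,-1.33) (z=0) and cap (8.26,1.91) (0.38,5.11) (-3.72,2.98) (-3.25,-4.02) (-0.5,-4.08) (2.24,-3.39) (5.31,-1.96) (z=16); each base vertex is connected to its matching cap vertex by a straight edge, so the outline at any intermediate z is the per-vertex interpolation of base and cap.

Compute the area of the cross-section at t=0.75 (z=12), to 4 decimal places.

Area at t=0.75: 62.9688

Cross-section at t=0.75: each vertex is (1-t)·p0[i] + t·p1[i].
  v1: (1-0.75)·(3.9,0.74) + 0.75·(8.26,1.91) = (7.1700,1.6175)
  v2: (1-0.75)·(0.14,3.29) + 0.75·(0.38,5.11) = (0.3200,4.6550)
  v3: (1-0.75)·(-3.71,2.47) + 0.75·(-3.72,2.98) = (-3.7175,2.8525)
  v4: (1-0.75)·(-1.92,-2.45) + 0.75·(-3.25,-4.02) = (-2.9175,-3.6275)
  v5: (1-0.75)·(-0.67,-4.37) + 0.75·(-0.5,-4.08) = (-0.5425,-4.1525)
  v6: (1-0.75)·(1.69,-3.08) + 0.75·(2.24,-3.39) = (2.1025,-3.3125)
  v7: (1-0.75)·(2.93,-1.33) + 0.75·(5.31,-1.96) = (4.7150,-1.8025)
Shoelace sum Σ(x_i·y_{i+1} − x_{i+1}·y_i):
  i=1: 7.1700·4.6550 − 0.3200·1.6175 = +32.8588 (running +32.8588)
  i=2: 0.3200·2.8525 − -3.7175·4.6550 = +18.2178 (running +51.0765)
  i=3: -3.7175·-3.6275 − -2.9175·2.8525 = +21.8074 (running +72.8839)
  i=4: -2.9175·-4.1525 − -0.5425·-3.6275 = +10.1470 (running +83.0309)
  i=5: -0.5425·-3.3125 − 2.1025·-4.1525 = +10.5277 (running +93.5586)
  i=6: 2.1025·-1.8025 − 4.7150·-3.3125 = +11.8287 (running +105.3873)
  i=7: 4.7150·1.6175 − 7.1700·-1.8025 = +20.5504 (running +125.9377)
Area = |Σ|/2 = |125.9377|/2 = 62.9688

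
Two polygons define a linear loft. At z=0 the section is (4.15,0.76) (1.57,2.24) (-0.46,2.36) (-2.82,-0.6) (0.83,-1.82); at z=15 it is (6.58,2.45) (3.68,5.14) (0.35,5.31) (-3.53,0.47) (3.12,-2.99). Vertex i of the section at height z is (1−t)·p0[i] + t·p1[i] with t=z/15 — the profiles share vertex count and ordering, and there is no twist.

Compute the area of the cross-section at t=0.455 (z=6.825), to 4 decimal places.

Area at t=0.455: 29.5044

Cross-section at t=0.455: each vertex is (1-t)·p0[i] + t·p1[i].
  v1: (1-0.455)·(4.15,0.76) + 0.455·(6.58,2.45) = (5.2556,1.5290)
  v2: (1-0.455)·(1.57,2.24) + 0.455·(3.68,5.14) = (2.5301,3.5595)
  v3: (1-0.455)·(-0.46,2.36) + 0.455·(0.35,5.31) = (-0.0914,3.7022)
  v4: (1-0.455)·(-2.82,-0.6) + 0.455·(-3.53,0.47) = (-3.1430,-0.1131)
  v5: (1-0.455)·(0.83,-1.82) + 0.455·(3.12,-2.99) = (1.8720,-2.3523)
Shoelace sum Σ(x_i·y_{i+1} − x_{i+1}·y_i):
  i=1: 5.2556·3.5595 − 2.5301·1.5290 = +14.8392 (running +14.8392)
  i=2: 2.5301·3.7022 − -0.0914·3.5595 = +9.6924 (running +24.5316)
  i=3: -0.0914·-0.1131 − -3.1430·3.7022 = +11.6467 (running +36.1783)
  i=4: -3.1430·-2.3523 − 1.8720·-0.1131 = +7.6054 (running +43.7836)
  i=5: 1.8720·1.5290 − 5.2556·-2.3523 = +15.2252 (running +59.0089)
Area = |Σ|/2 = |59.0089|/2 = 29.5044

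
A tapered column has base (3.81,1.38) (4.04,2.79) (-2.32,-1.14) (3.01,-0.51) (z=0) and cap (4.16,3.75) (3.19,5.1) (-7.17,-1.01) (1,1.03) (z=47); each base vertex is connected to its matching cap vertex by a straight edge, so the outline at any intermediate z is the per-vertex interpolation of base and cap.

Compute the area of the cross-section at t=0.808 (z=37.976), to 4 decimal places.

Area at t=0.808: 16.0020

Cross-section at t=0.808: each vertex is (1-t)·p0[i] + t·p1[i].
  v1: (1-0.808)·(3.81,1.38) + 0.808·(4.16,3.75) = (4.0928,3.2950)
  v2: (1-0.808)·(4.04,2.79) + 0.808·(3.19,5.1) = (3.3532,4.6565)
  v3: (1-0.808)·(-2.32,-1.14) + 0.808·(-7.17,-1.01) = (-6.2388,-1.0350)
  v4: (1-0.808)·(3.01,-0.51) + 0.808·(1,1.03) = (1.3859,0.7343)
Shoelace sum Σ(x_i·y_{i+1} − x_{i+1}·y_i):
  i=1: 4.0928·4.6565 − 3.3532·3.2950 = +8.0094 (running +8.0094)
  i=2: 3.3532·-1.0350 − -6.2388·4.6565 = +25.5804 (running +33.5898)
  i=3: -6.2388·0.7343 − 1.3859·-1.0350 = -3.1469 (running +30.4429)
  i=4: 1.3859·3.2950 − 4.0928·0.7343 = +1.5611 (running +32.0040)
Area = |Σ|/2 = |32.0040|/2 = 16.0020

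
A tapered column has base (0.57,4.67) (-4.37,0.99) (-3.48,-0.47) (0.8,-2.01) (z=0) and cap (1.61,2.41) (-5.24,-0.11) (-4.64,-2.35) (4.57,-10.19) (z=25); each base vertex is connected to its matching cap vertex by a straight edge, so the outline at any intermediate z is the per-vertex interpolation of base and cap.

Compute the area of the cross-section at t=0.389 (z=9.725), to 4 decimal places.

Area at t=0.389: 31.5244

Cross-section at t=0.389: each vertex is (1-t)·p0[i] + t·p1[i].
  v1: (1-0.389)·(0.57,4.67) + 0.389·(1.61,2.41) = (0.9746,3.7909)
  v2: (1-0.389)·(-4.37,0.99) + 0.389·(-5.24,-0.11) = (-4.7084,0.5621)
  v3: (1-0.389)·(-3.48,-0.47) + 0.389·(-4.64,-2.35) = (-3.9312,-1.2013)
  v4: (1-0.389)·(0.8,-2.01) + 0.389·(4.57,-10.19) = (2.2665,-5.1920)
Shoelace sum Σ(x_i·y_{i+1} − x_{i+1}·y_i):
  i=1: 0.9746·0.5621 − -4.7084·3.7909 = +18.3968 (running +18.3968)
  i=2: -4.7084·-1.2013 − -3.9312·0.5621 = +7.8661 (running +26.2629)
  i=3: -3.9312·-5.1920 − 2.2665·-1.2013 = +23.1339 (running +49.3968)
  i=4: 2.2665·3.7909 − 0.9746·-5.1920 = +13.6520 (running +63.0488)
Area = |Σ|/2 = |63.0488|/2 = 31.5244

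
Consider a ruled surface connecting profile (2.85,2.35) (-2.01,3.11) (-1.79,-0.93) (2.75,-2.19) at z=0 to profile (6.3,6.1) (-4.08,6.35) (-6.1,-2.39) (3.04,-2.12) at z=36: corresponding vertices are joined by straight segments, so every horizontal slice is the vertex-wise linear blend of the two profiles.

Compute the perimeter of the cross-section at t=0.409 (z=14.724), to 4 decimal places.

Perimeter at t=0.409: 25.7979

Cross-section at t=0.409: each vertex is (1-t)·p0[i] + t·p1[i].
  v1: (1-0.409)·(2.85,2.35) + 0.409·(6.3,6.1) = (4.2611,3.8838)
  v2: (1-0.409)·(-2.01,3.11) + 0.409·(-4.08,6.35) = (-2.8566,4.4352)
  v3: (1-0.409)·(-1.79,-0.93) + 0.409·(-6.1,-2.39) = (-3.5528,-1.5271)
  v4: (1-0.409)·(2.75,-2.19) + 0.409·(3.04,-2.12) = (2.8686,-2.1614)
Perimeter = Σ |v_{i+1} − v_i|:
  edge 1→2: √(-7.1177² + 0.5514²) = 7.1390 (running 7.1390)
  edge 2→3: √(-0.6962² + -5.9623²) = 6.0028 (running 13.1418)
  edge 3→4: √(6.4214² + -0.6342²) = 6.4526 (running 19.5945)
  edge 4→1: √(1.3924² + 6.0451²) = 6.2034 (running 25.7979)
Perimeter = 25.7979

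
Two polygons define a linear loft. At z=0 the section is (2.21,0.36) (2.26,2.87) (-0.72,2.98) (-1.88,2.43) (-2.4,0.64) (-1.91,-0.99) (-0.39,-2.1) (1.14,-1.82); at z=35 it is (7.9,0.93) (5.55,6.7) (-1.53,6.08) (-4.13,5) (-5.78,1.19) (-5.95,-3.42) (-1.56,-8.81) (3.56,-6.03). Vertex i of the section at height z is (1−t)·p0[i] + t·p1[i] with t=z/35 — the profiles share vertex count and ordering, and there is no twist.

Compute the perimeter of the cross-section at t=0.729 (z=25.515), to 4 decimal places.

Cross-section at t=0.729: each vertex is (1-t)·p0[i] + t·p1[i].
  v1: (1-0.729)·(2.21,0.36) + 0.729·(7.9,0.93) = (6.3580,0.7755)
  v2: (1-0.729)·(2.26,2.87) + 0.729·(5.55,6.7) = (4.6584,5.6621)
  v3: (1-0.729)·(-0.72,2.98) + 0.729·(-1.53,6.08) = (-1.3105,5.2399)
  v4: (1-0.729)·(-1.88,2.43) + 0.729·(-4.13,5) = (-3.5202,4.3035)
  v5: (1-0.729)·(-2.4,0.64) + 0.729·(-5.78,1.19) = (-4.8640,1.0409)
  v6: (1-0.729)·(-1.91,-0.99) + 0.729·(-5.95,-3.42) = (-4.8552,-2.7615)
  v7: (1-0.729)·(-0.39,-2.1) + 0.729·(-1.56,-8.81) = (-1.2429,-6.9916)
  v8: (1-0.729)·(1.14,-1.82) + 0.729·(3.56,-6.03) = (2.9042,-4.8891)
Perimeter = Σ |v_{i+1} − v_i|:
  edge 1→2: √(-1.6996² + 4.8865²) = 5.1737 (running 5.1737)
  edge 2→3: √(-5.9689² + -0.4222²) = 5.9838 (running 11.1575)
  edge 3→4: √(-2.2098² + -0.9364²) = 2.4000 (running 13.5575)
  edge 4→5: √(-1.3438² + -3.2626²) = 3.5285 (running 17.0859)
  edge 5→6: √(0.0089² + -3.8024²) = 3.8024 (running 20.8884)
  edge 6→7: √(3.6122² + -4.2301²) = 5.5626 (running 26.4509)
  edge 7→8: √(4.1471² + 2.1025²) = 4.6496 (running 31.1005)
  edge 8→1: √(3.4538² + 5.6646²) = 6.6345 (running 37.7351)
Perimeter = 37.7351

Perimeter at t=0.729: 37.7351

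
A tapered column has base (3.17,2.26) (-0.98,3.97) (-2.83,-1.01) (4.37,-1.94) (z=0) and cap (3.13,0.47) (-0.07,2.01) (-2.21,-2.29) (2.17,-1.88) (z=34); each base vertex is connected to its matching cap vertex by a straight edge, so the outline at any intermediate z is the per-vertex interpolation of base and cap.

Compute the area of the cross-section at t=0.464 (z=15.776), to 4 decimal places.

Cross-section at t=0.464: each vertex is (1-t)·p0[i] + t·p1[i].
  v1: (1-0.464)·(3.17,2.26) + 0.464·(3.13,0.47) = (3.1514,1.4294)
  v2: (1-0.464)·(-0.98,3.97) + 0.464·(-0.07,2.01) = (-0.5578,3.0606)
  v3: (1-0.464)·(-2.83,-1.01) + 0.464·(-2.21,-2.29) = (-2.5423,-1.6039)
  v4: (1-0.464)·(4.37,-1.94) + 0.464·(2.17,-1.88) = (3.3492,-1.9122)
Shoelace sum Σ(x_i·y_{i+1} − x_{i+1}·y_i):
  i=1: 3.1514·3.0606 − -0.5578·1.4294 = +10.4425 (running +10.4425)
  i=2: -0.5578·-1.6039 − -2.5423·3.0606 = +8.6755 (running +19.1180)
  i=3: -2.5423·-1.9122 − 3.3492·-1.6039 = +10.2332 (running +29.3512)
  i=4: 3.3492·1.4294 − 3.1514·-1.9122 = +10.8135 (running +40.1647)
Area = |Σ|/2 = |40.1647|/2 = 20.0823

Area at t=0.464: 20.0823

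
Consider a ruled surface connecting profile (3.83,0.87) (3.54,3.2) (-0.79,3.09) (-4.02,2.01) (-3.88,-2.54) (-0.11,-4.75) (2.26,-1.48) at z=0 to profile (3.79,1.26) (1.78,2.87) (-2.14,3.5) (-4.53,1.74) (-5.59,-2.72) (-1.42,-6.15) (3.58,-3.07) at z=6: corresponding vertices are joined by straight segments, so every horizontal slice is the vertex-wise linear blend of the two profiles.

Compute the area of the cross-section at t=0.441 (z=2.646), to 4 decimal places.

Cross-section at t=0.441: each vertex is (1-t)·p0[i] + t·p1[i].
  v1: (1-0.441)·(3.83,0.87) + 0.441·(3.79,1.26) = (3.8124,1.0420)
  v2: (1-0.441)·(3.54,3.2) + 0.441·(1.78,2.87) = (2.7638,3.0545)
  v3: (1-0.441)·(-0.79,3.09) + 0.441·(-2.14,3.5) = (-1.3853,3.2708)
  v4: (1-0.441)·(-4.02,2.01) + 0.441·(-4.53,1.74) = (-4.2449,1.8909)
  v5: (1-0.441)·(-3.88,-2.54) + 0.441·(-5.59,-2.72) = (-4.6341,-2.6194)
  v6: (1-0.441)·(-0.11,-4.75) + 0.441·(-1.42,-6.15) = (-0.6877,-5.3674)
  v7: (1-0.441)·(2.26,-1.48) + 0.441·(3.58,-3.07) = (2.8421,-2.1812)
Shoelace sum Σ(x_i·y_{i+1} − x_{i+1}·y_i):
  i=1: 3.8124·3.0545 − 2.7638·1.0420 = +8.7648 (running +8.7648)
  i=2: 2.7638·3.2708 − -1.3853·3.0545 = +13.2715 (running +22.0364)
  i=3: -1.3853·1.8909 − -4.2449·3.2708 = +11.2647 (running +33.3010)
  i=4: -4.2449·-2.6194 − -4.6341·1.8909 = +19.8818 (running +53.1829)
  i=5: -4.6341·-5.3674 − -0.6877·-2.6194 = +23.0717 (running +76.2546)
  i=6: -0.6877·-2.1812 − 2.8421·-5.3674 = +16.7548 (running +93.0094)
  i=7: 2.8421·1.0420 − 3.8124·-2.1812 = +11.2769 (running +104.2864)
Area = |Σ|/2 = |104.2864|/2 = 52.1432

Area at t=0.441: 52.1432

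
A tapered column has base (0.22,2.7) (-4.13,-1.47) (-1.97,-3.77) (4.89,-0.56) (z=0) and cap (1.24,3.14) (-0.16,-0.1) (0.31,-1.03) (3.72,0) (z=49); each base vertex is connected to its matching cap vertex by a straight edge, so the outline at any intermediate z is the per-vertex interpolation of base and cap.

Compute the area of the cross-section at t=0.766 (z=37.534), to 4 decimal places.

Cross-section at t=0.766: each vertex is (1-t)·p0[i] + t·p1[i].
  v1: (1-0.766)·(0.22,2.7) + 0.766·(1.24,3.14) = (1.0013,3.0370)
  v2: (1-0.766)·(-4.13,-1.47) + 0.766·(-0.16,-0.1) = (-1.0890,-0.4206)
  v3: (1-0.766)·(-1.97,-3.77) + 0.766·(0.31,-1.03) = (-0.2235,-1.6712)
  v4: (1-0.766)·(4.89,-0.56) + 0.766·(3.72,0) = (3.9938,-0.1310)
Shoelace sum Σ(x_i·y_{i+1} − x_{i+1}·y_i):
  i=1: 1.0013·-0.4206 − -1.0890·3.0370 = +2.8861 (running +2.8861)
  i=2: -1.0890·-1.6712 − -0.2235·-0.4206 = +1.7259 (running +4.6120)
  i=3: -0.2235·-0.1310 − 3.9938·-1.6712 = +6.7035 (running +11.3155)
  i=4: 3.9938·3.0370 − 1.0013·-0.1310 = +12.2605 (running +23.5760)
Area = |Σ|/2 = |23.5760|/2 = 11.7880

Area at t=0.766: 11.7880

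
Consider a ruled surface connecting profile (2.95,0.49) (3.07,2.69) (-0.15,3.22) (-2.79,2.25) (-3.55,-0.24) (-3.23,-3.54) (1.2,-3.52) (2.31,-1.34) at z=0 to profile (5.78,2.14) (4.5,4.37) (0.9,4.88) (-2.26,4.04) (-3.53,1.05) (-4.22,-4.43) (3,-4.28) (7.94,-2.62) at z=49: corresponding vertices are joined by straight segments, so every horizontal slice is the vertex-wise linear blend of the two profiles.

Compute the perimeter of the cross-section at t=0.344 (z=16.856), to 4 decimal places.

Perimeter at t=0.344: 26.8619

Cross-section at t=0.344: each vertex is (1-t)·p0[i] + t·p1[i].
  v1: (1-0.344)·(2.95,0.49) + 0.344·(5.78,2.14) = (3.9235,1.0576)
  v2: (1-0.344)·(3.07,2.69) + 0.344·(4.5,4.37) = (3.5619,3.2679)
  v3: (1-0.344)·(-0.15,3.22) + 0.344·(0.9,4.88) = (0.2112,3.7910)
  v4: (1-0.344)·(-2.79,2.25) + 0.344·(-2.26,4.04) = (-2.6077,2.8658)
  v5: (1-0.344)·(-3.55,-0.24) + 0.344·(-3.53,1.05) = (-3.5431,0.2038)
  v6: (1-0.344)·(-3.23,-3.54) + 0.344·(-4.22,-4.43) = (-3.5706,-3.8462)
  v7: (1-0.344)·(1.2,-3.52) + 0.344·(3,-4.28) = (1.8192,-3.7814)
  v8: (1-0.344)·(2.31,-1.34) + 0.344·(7.94,-2.62) = (4.2467,-1.7803)
Perimeter = Σ |v_{i+1} − v_i|:
  edge 1→2: √(-0.3616² + 2.2103²) = 2.2397 (running 2.2397)
  edge 2→3: √(-3.3507² + 0.5231²) = 3.3913 (running 5.6310)
  edge 3→4: √(-2.8189² + -0.9253²) = 2.9669 (running 8.5979)
  edge 4→5: √(-0.9354² + -2.6620²) = 2.8216 (running 11.4194)
  edge 5→6: √(-0.0274² + -4.0499²) = 4.0500 (running 15.4695)
  edge 6→7: √(5.3898² + 0.0647²) = 5.3901 (running 20.8596)
  edge 7→8: √(2.4275² + 2.0011²) = 3.1460 (running 24.0056)
  edge 8→1: √(-0.3232² + 2.8379²) = 2.8563 (running 26.8619)
Perimeter = 26.8619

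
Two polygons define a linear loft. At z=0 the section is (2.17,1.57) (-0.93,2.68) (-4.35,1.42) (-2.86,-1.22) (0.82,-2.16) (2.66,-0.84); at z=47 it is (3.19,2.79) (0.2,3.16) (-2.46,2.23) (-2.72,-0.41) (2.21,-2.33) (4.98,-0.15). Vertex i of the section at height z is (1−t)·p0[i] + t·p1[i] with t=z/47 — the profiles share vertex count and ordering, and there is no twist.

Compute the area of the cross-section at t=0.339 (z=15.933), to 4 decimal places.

Cross-section at t=0.339: each vertex is (1-t)·p0[i] + t·p1[i].
  v1: (1-0.339)·(2.17,1.57) + 0.339·(3.19,2.79) = (2.5158,1.9836)
  v2: (1-0.339)·(-0.93,2.68) + 0.339·(0.2,3.16) = (-0.5469,2.8427)
  v3: (1-0.339)·(-4.35,1.42) + 0.339·(-2.46,2.23) = (-3.7093,1.6946)
  v4: (1-0.339)·(-2.86,-1.22) + 0.339·(-2.72,-0.41) = (-2.8125,-0.9454)
  v5: (1-0.339)·(0.82,-2.16) + 0.339·(2.21,-2.33) = (1.2912,-2.2176)
  v6: (1-0.339)·(2.66,-0.84) + 0.339·(4.98,-0.15) = (3.4465,-0.6061)
Shoelace sum Σ(x_i·y_{i+1} − x_{i+1}·y_i):
  i=1: 2.5158·2.8427 − -0.5469·1.9836 = +8.2365 (running +8.2365)
  i=2: -0.5469·1.6946 − -3.7093·2.8427 = +9.6177 (running +17.8542)
  i=3: -3.7093·-0.9454 − -2.8125·1.6946 = +8.2729 (running +26.1271)
  i=4: -2.8125·-2.2176 − 1.2912·-0.9454 = +7.4579 (running +33.5850)
  i=5: 1.2912·-0.6061 − 3.4465·-2.2176 = +6.8604 (running +40.4454)
  i=6: 3.4465·1.9836 − 2.5158·-0.6061 = +8.3612 (running +48.8066)
Area = |Σ|/2 = |48.8066|/2 = 24.4033

Area at t=0.339: 24.4033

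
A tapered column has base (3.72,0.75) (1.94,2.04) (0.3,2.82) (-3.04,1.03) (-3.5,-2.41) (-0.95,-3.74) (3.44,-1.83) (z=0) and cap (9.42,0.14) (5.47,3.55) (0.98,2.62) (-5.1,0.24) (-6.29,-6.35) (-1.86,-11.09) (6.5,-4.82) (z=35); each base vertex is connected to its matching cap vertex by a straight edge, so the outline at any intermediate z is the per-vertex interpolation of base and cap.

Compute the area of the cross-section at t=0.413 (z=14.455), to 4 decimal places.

Area at t=0.413: 67.6723

Cross-section at t=0.413: each vertex is (1-t)·p0[i] + t·p1[i].
  v1: (1-0.413)·(3.72,0.75) + 0.413·(9.42,0.14) = (6.0741,0.4981)
  v2: (1-0.413)·(1.94,2.04) + 0.413·(5.47,3.55) = (3.3979,2.6636)
  v3: (1-0.413)·(0.3,2.82) + 0.413·(0.98,2.62) = (0.5808,2.7374)
  v4: (1-0.413)·(-3.04,1.03) + 0.413·(-5.1,0.24) = (-3.8908,0.7037)
  v5: (1-0.413)·(-3.5,-2.41) + 0.413·(-6.29,-6.35) = (-4.6523,-4.0372)
  v6: (1-0.413)·(-0.95,-3.74) + 0.413·(-1.86,-11.09) = (-1.3258,-6.7755)
  v7: (1-0.413)·(3.44,-1.83) + 0.413·(6.5,-4.82) = (4.7038,-3.0649)
Shoelace sum Σ(x_i·y_{i+1} − x_{i+1}·y_i):
  i=1: 6.0741·2.6636 − 3.3979·0.4981 = +14.4868 (running +14.4868)
  i=2: 3.3979·2.7374 − 0.5808·2.6636 = +7.7542 (running +22.2410)
  i=3: 0.5808·0.7037 − -3.8908·2.7374 = +11.0594 (running +33.3004)
  i=4: -3.8908·-4.0372 − -4.6523·0.7037 = +18.9819 (running +52.2823)
  i=5: -4.6523·-6.7755 − -1.3258·-4.0372 = +26.1690 (running +78.4513)
  i=6: -1.3258·-3.0649 − 4.7038·-6.7755 = +35.9342 (running +114.3855)
  i=7: 4.7038·0.4981 − 6.0741·-3.0649 = +20.9591 (running +135.3446)
Area = |Σ|/2 = |135.3446|/2 = 67.6723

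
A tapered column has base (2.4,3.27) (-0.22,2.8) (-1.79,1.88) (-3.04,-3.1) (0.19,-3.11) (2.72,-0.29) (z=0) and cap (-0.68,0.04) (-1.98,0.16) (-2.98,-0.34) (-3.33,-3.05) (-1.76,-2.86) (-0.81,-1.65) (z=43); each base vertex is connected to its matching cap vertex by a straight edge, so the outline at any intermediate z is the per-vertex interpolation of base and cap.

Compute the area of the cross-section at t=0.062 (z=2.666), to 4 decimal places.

Cross-section at t=0.062: each vertex is (1-t)·p0[i] + t·p1[i].
  v1: (1-0.062)·(2.4,3.27) + 0.062·(-0.68,0.04) = (2.2090,3.0697)
  v2: (1-0.062)·(-0.22,2.8) + 0.062·(-1.98,0.16) = (-0.3291,2.6363)
  v3: (1-0.062)·(-1.79,1.88) + 0.062·(-2.98,-0.34) = (-1.8638,1.7424)
  v4: (1-0.062)·(-3.04,-3.1) + 0.062·(-3.33,-3.05) = (-3.0580,-3.0969)
  v5: (1-0.062)·(0.19,-3.11) + 0.062·(-1.76,-2.86) = (0.0691,-3.0945)
  v6: (1-0.062)·(2.72,-0.29) + 0.062·(-0.81,-1.65) = (2.5011,-0.3743)
Shoelace sum Σ(x_i·y_{i+1} − x_{i+1}·y_i):
  i=1: 2.2090·2.6363 − -0.3291·3.0697 = +6.8340 (running +6.8340)
  i=2: -0.3291·1.7424 − -1.8638·2.6363 = +4.3401 (running +11.1741)
  i=3: -1.8638·-3.0969 − -3.0580·1.7424 = +11.1000 (running +22.2742)
  i=4: -3.0580·-3.0945 − 0.0691·-3.0969 = +9.6769 (running +31.9511)
  i=5: 0.0691·-0.3743 − 2.5011·-3.0945 = +7.7139 (running +39.6650)
  i=6: 2.5011·3.0697 − 2.2090·-0.3743 = +8.5047 (running +48.1697)
Area = |Σ|/2 = |48.1697|/2 = 24.0849

Area at t=0.062: 24.0849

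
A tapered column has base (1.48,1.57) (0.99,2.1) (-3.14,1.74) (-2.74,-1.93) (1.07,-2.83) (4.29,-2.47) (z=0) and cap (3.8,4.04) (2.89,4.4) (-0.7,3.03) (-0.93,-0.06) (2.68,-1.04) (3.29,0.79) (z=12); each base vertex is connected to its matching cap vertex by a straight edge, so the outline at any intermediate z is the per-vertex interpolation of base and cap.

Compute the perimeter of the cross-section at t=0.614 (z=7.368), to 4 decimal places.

Perimeter at t=0.614: 17.5943

Cross-section at t=0.614: each vertex is (1-t)·p0[i] + t·p1[i].
  v1: (1-0.614)·(1.48,1.57) + 0.614·(3.8,4.04) = (2.9045,3.0866)
  v2: (1-0.614)·(0.99,2.1) + 0.614·(2.89,4.4) = (2.1566,3.5122)
  v3: (1-0.614)·(-3.14,1.74) + 0.614·(-0.7,3.03) = (-1.6418,2.5321)
  v4: (1-0.614)·(-2.74,-1.93) + 0.614·(-0.93,-0.06) = (-1.6287,-0.7818)
  v5: (1-0.614)·(1.07,-2.83) + 0.614·(2.68,-1.04) = (2.0585,-1.7309)
  v6: (1-0.614)·(4.29,-2.47) + 0.614·(3.29,0.79) = (3.6760,-0.4684)
Perimeter = Σ |v_{i+1} − v_i|:
  edge 1→2: √(-0.7479² + 0.4256²) = 0.8605 (running 0.8605)
  edge 2→3: √(-3.7984² + -0.9801²) = 3.9229 (running 4.7834)
  edge 3→4: √(0.0132² + -3.3139²) = 3.3139 (running 8.0973)
  edge 4→5: √(3.6872² + -0.9491²) = 3.8074 (running 11.9047)
  edge 5→6: √(1.6175² + 1.2626²) = 2.0519 (running 13.9566)
  edge 6→1: √(-0.7715² + 3.5549²) = 3.6377 (running 17.5943)
Perimeter = 17.5943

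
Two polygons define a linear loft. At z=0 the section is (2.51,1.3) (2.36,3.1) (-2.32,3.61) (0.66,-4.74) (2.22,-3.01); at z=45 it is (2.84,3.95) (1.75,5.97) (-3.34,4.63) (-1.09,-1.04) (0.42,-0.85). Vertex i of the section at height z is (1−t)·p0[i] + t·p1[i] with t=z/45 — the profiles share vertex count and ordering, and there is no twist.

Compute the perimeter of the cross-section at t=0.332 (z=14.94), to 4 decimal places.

Perimeter at t=0.332: 21.2422

Cross-section at t=0.332: each vertex is (1-t)·p0[i] + t·p1[i].
  v1: (1-0.332)·(2.51,1.3) + 0.332·(2.84,3.95) = (2.6196,2.1798)
  v2: (1-0.332)·(2.36,3.1) + 0.332·(1.75,5.97) = (2.1575,4.0528)
  v3: (1-0.332)·(-2.32,3.61) + 0.332·(-3.34,4.63) = (-2.6586,3.9486)
  v4: (1-0.332)·(0.66,-4.74) + 0.332·(-1.09,-1.04) = (0.0790,-3.5116)
  v5: (1-0.332)·(2.22,-3.01) + 0.332·(0.42,-0.85) = (1.6224,-2.2929)
Perimeter = Σ |v_{i+1} − v_i|:
  edge 1→2: √(-0.4621² + 1.8730²) = 1.9292 (running 1.9292)
  edge 2→3: √(-4.8161² + -0.1042²) = 4.8172 (running 6.7464)
  edge 3→4: √(2.7376² + -7.4602²) = 7.9467 (running 14.6931)
  edge 4→5: √(1.5434² + 1.2187²) = 1.9666 (running 16.6597)
  edge 5→1: √(0.9972² + 4.4727²) = 4.5825 (running 21.2422)
Perimeter = 21.2422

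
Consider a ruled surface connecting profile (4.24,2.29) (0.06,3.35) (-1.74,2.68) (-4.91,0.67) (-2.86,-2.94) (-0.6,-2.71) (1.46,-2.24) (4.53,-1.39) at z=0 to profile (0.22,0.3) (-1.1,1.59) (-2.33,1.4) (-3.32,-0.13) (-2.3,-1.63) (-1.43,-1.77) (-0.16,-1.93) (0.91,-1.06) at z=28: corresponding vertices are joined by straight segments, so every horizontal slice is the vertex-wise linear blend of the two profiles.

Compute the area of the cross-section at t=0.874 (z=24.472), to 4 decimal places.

Cross-section at t=0.874: each vertex is (1-t)·p0[i] + t·p1[i].
  v1: (1-0.874)·(4.24,2.29) + 0.874·(0.22,0.3) = (0.7265,0.5507)
  v2: (1-0.874)·(0.06,3.35) + 0.874·(-1.1,1.59) = (-0.9538,1.8118)
  v3: (1-0.874)·(-1.74,2.68) + 0.874·(-2.33,1.4) = (-2.2557,1.5613)
  v4: (1-0.874)·(-4.91,0.67) + 0.874·(-3.32,-0.13) = (-3.5203,-0.0292)
  v5: (1-0.874)·(-2.86,-2.94) + 0.874·(-2.3,-1.63) = (-2.3706,-1.7951)
  v6: (1-0.874)·(-0.6,-2.71) + 0.874·(-1.43,-1.77) = (-1.3254,-1.8884)
  v7: (1-0.874)·(1.46,-2.24) + 0.874·(-0.16,-1.93) = (0.0441,-1.9691)
  v8: (1-0.874)·(4.53,-1.39) + 0.874·(0.91,-1.06) = (1.3661,-1.1016)
Shoelace sum Σ(x_i·y_{i+1} − x_{i+1}·y_i):
  i=1: 0.7265·1.8118 − -0.9538·0.5507 = +1.8416 (running +1.8416)
  i=2: -0.9538·1.5613 − -2.2557·1.8118 = +2.5975 (running +4.4391)
  i=3: -2.2557·-0.0292 − -3.5203·1.5613 = +5.5621 (running +10.0012)
  i=4: -3.5203·-1.7951 − -2.3706·-0.0292 = +6.2500 (running +16.2512)
  i=5: -2.3706·-1.8884 − -1.3254·-1.7951 = +2.0975 (running +18.3487)
  i=6: -1.3254·-1.9691 − 0.0441·-1.8884 = +2.6931 (running +21.0418)
  i=7: 0.0441·-1.1016 − 1.3661·-1.9691 = +2.6414 (running +23.6832)
  i=8: 1.3661·0.5507 − 0.7265·-1.1016 = +1.5527 (running +25.2359)
Area = |Σ|/2 = |25.2359|/2 = 12.6179

Area at t=0.874: 12.6179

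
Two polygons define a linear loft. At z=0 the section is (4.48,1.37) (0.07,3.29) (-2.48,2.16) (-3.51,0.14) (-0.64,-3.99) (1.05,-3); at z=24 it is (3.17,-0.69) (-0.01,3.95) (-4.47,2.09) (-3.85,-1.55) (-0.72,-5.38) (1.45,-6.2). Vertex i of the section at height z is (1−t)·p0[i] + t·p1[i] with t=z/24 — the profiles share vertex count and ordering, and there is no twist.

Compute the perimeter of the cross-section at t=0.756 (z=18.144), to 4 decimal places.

Perimeter at t=0.756: 25.5725

Cross-section at t=0.756: each vertex is (1-t)·p0[i] + t·p1[i].
  v1: (1-0.756)·(4.48,1.37) + 0.756·(3.17,-0.69) = (3.4896,-0.1874)
  v2: (1-0.756)·(0.07,3.29) + 0.756·(-0.01,3.95) = (0.0095,3.7890)
  v3: (1-0.756)·(-2.48,2.16) + 0.756·(-4.47,2.09) = (-3.9844,2.1071)
  v4: (1-0.756)·(-3.51,0.14) + 0.756·(-3.85,-1.55) = (-3.7670,-1.1376)
  v5: (1-0.756)·(-0.64,-3.99) + 0.756·(-0.72,-5.38) = (-0.7005,-5.0408)
  v6: (1-0.756)·(1.05,-3) + 0.756·(1.45,-6.2) = (1.3524,-5.4192)
Perimeter = Σ |v_{i+1} − v_i|:
  edge 1→2: √(-3.4801² + 3.9763²) = 5.2842 (running 5.2842)
  edge 2→3: √(-3.9940² + -1.6819²) = 4.3336 (running 9.6178)
  edge 3→4: √(0.2174² + -3.2447²) = 3.2520 (running 12.8698)
  edge 4→5: √(3.0666² + -3.9032²) = 4.9637 (running 17.8335)
  edge 5→6: √(2.0529² + -0.3784²) = 2.0875 (running 19.9210)
  edge 6→1: √(2.1372² + 5.2318²) = 5.6515 (running 25.5725)
Perimeter = 25.5725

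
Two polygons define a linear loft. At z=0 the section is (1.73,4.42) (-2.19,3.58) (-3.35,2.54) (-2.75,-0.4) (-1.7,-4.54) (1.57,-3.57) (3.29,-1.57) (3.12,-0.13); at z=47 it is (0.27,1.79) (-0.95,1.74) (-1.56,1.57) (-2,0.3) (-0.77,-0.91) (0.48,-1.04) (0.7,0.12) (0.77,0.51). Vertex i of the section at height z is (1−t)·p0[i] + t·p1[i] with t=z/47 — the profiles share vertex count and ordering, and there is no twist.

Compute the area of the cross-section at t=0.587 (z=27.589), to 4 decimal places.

Cross-section at t=0.587: each vertex is (1-t)·p0[i] + t·p1[i].
  v1: (1-0.587)·(1.73,4.42) + 0.587·(0.27,1.79) = (0.8730,2.8762)
  v2: (1-0.587)·(-2.19,3.58) + 0.587·(-0.95,1.74) = (-1.4621,2.4999)
  v3: (1-0.587)·(-3.35,2.54) + 0.587·(-1.56,1.57) = (-2.2993,1.9706)
  v4: (1-0.587)·(-2.75,-0.4) + 0.587·(-2,0.3) = (-2.3098,0.0109)
  v5: (1-0.587)·(-1.7,-4.54) + 0.587·(-0.77,-0.91) = (-1.1541,-2.4092)
  v6: (1-0.587)·(1.57,-3.57) + 0.587·(0.48,-1.04) = (0.9302,-2.0849)
  v7: (1-0.587)·(3.29,-1.57) + 0.587·(0.7,0.12) = (1.7697,-0.5780)
  v8: (1-0.587)·(3.12,-0.13) + 0.587·(0.77,0.51) = (1.7406,0.2457)
Shoelace sum Σ(x_i·y_{i+1} − x_{i+1}·y_i):
  i=1: 0.8730·2.4999 − -1.4621·2.8762 = +6.3877 (running +6.3877)
  i=2: -1.4621·1.9706 − -2.2993·2.4999 = +2.8667 (running +9.2544)
  i=3: -2.2993·0.0109 − -2.3098·1.9706 = +4.5266 (running +13.7810)
  i=4: -2.3098·-2.4092 − -1.1541·0.0109 = +5.5772 (running +19.3582)
  i=5: -1.1541·-2.0849 − 0.9302·-2.4092 = +4.6471 (running +24.0053)
  i=6: 0.9302·-0.5780 − 1.7697·-2.0849 = +3.1520 (running +27.1573)
  i=7: 1.7697·0.2457 − 1.7406·-0.5780 = +1.4408 (running +28.5980)
  i=8: 1.7406·2.8762 − 0.8730·0.2457 = +4.7917 (running +33.3897)
Area = |Σ|/2 = |33.3897|/2 = 16.6948

Area at t=0.587: 16.6948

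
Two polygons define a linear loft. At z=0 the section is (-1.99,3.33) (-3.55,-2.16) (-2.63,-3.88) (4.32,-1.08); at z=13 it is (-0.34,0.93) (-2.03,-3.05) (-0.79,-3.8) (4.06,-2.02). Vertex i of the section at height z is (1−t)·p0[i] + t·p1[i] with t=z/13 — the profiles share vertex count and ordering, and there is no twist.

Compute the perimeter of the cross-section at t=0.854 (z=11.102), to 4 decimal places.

Perimeter at t=0.854: 17.1636

Cross-section at t=0.854: each vertex is (1-t)·p0[i] + t·p1[i].
  v1: (1-0.854)·(-1.99,3.33) + 0.854·(-0.34,0.93) = (-0.5809,1.2804)
  v2: (1-0.854)·(-3.55,-2.16) + 0.854·(-2.03,-3.05) = (-2.2519,-2.9201)
  v3: (1-0.854)·(-2.63,-3.88) + 0.854·(-0.79,-3.8) = (-1.0586,-3.8117)
  v4: (1-0.854)·(4.32,-1.08) + 0.854·(4.06,-2.02) = (4.0980,-1.8828)
Perimeter = Σ |v_{i+1} − v_i|:
  edge 1→2: √(-1.6710² + -4.2005²) = 4.5206 (running 4.5206)
  edge 2→3: √(1.1933² + -0.8916²) = 1.4896 (running 6.0102)
  edge 3→4: √(5.1566² + 1.9289²) = 5.5056 (running 11.5158)
  edge 4→1: √(-4.6789² + 3.1632²) = 5.6478 (running 17.1636)
Perimeter = 17.1636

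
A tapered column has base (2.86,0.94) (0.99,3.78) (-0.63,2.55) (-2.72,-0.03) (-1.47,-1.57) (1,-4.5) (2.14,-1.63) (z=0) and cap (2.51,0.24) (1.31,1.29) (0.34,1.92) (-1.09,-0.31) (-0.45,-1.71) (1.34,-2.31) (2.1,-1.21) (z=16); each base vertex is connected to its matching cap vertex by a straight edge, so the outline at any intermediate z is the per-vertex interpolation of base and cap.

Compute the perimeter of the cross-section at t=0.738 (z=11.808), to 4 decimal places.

Perimeter at t=0.738: 13.5704

Cross-section at t=0.738: each vertex is (1-t)·p0[i] + t·p1[i].
  v1: (1-0.738)·(2.86,0.94) + 0.738·(2.51,0.24) = (2.6017,0.4234)
  v2: (1-0.738)·(0.99,3.78) + 0.738·(1.31,1.29) = (1.2262,1.9424)
  v3: (1-0.738)·(-0.63,2.55) + 0.738·(0.34,1.92) = (0.0859,2.0851)
  v4: (1-0.738)·(-2.72,-0.03) + 0.738·(-1.09,-0.31) = (-1.5171,-0.2366)
  v5: (1-0.738)·(-1.47,-1.57) + 0.738·(-0.45,-1.71) = (-0.7172,-1.6733)
  v6: (1-0.738)·(1,-4.5) + 0.738·(1.34,-2.31) = (1.2509,-2.8838)
  v7: (1-0.738)·(2.14,-1.63) + 0.738·(2.1,-1.21) = (2.1105,-1.3200)
Perimeter = Σ |v_{i+1} − v_i|:
  edge 1→2: √(-1.3755² + 1.5190²) = 2.0492 (running 2.0492)
  edge 2→3: √(-1.1403² + 0.1427²) = 1.1492 (running 3.1984)
  edge 3→4: √(-1.6029² + -2.3217²) = 2.8213 (running 6.0197)
  edge 4→5: √(0.7998² + -1.4367²) = 1.6443 (running 7.6640)
  edge 5→6: √(1.9682² + -1.2105²) = 2.3106 (running 9.9746)
  edge 6→7: √(0.8596² + 1.5637²) = 1.7844 (running 11.7590)
  edge 7→1: √(0.4912² + 1.7434²) = 1.8113 (running 13.5704)
Perimeter = 13.5704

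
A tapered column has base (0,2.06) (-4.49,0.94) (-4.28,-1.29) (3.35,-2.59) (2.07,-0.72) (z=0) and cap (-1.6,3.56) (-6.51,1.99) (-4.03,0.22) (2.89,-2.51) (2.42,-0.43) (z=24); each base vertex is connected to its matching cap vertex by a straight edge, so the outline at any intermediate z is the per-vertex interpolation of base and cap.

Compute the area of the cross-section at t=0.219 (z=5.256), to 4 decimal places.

Area at t=0.219: 21.6594

Cross-section at t=0.219: each vertex is (1-t)·p0[i] + t·p1[i].
  v1: (1-0.219)·(0,2.06) + 0.219·(-1.6,3.56) = (-0.3504,2.3885)
  v2: (1-0.219)·(-4.49,0.94) + 0.219·(-6.51,1.99) = (-4.9324,1.1700)
  v3: (1-0.219)·(-4.28,-1.29) + 0.219·(-4.03,0.22) = (-4.2252,-0.9593)
  v4: (1-0.219)·(3.35,-2.59) + 0.219·(2.89,-2.51) = (3.2493,-2.5725)
  v5: (1-0.219)·(2.07,-0.72) + 0.219·(2.42,-0.43) = (2.1466,-0.6565)
Shoelace sum Σ(x_i·y_{i+1} − x_{i+1}·y_i):
  i=1: -0.3504·1.1700 − -4.9324·2.3885 = +11.3710 (running +11.3710)
  i=2: -4.9324·-0.9593 − -4.2252·1.1700 = +9.6750 (running +21.0461)
  i=3: -4.2252·-2.5725 − 3.2493·-0.9593 = +13.9864 (running +35.0325)
  i=4: 3.2493·-0.6565 − 2.1466·-2.5725 = +3.3891 (running +38.4216)
  i=5: 2.1466·2.3885 − -0.3504·-0.6565 = +4.8972 (running +43.3188)
Area = |Σ|/2 = |43.3188|/2 = 21.6594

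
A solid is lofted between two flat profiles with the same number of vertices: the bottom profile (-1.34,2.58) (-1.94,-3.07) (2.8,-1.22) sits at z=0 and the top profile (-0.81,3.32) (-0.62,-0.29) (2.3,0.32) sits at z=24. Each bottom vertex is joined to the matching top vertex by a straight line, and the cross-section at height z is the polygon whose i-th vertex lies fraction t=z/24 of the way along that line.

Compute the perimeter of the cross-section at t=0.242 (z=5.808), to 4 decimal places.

Cross-section at t=0.242: each vertex is (1-t)·p0[i] + t·p1[i].
  v1: (1-0.242)·(-1.34,2.58) + 0.242·(-0.81,3.32) = (-1.2117,2.7591)
  v2: (1-0.242)·(-1.94,-3.07) + 0.242·(-0.62,-0.29) = (-1.6206,-2.3972)
  v3: (1-0.242)·(2.8,-1.22) + 0.242·(2.3,0.32) = (2.6790,-0.8473)
Perimeter = Σ |v_{i+1} − v_i|:
  edge 1→2: √(-0.4088² + -5.1563²) = 5.1725 (running 5.1725)
  edge 2→3: √(4.2996² + 1.5499²) = 4.5704 (running 9.7429)
  edge 3→1: √(-3.8907² + 3.6064²) = 5.3051 (running 15.0480)
Perimeter = 15.0480

Perimeter at t=0.242: 15.0480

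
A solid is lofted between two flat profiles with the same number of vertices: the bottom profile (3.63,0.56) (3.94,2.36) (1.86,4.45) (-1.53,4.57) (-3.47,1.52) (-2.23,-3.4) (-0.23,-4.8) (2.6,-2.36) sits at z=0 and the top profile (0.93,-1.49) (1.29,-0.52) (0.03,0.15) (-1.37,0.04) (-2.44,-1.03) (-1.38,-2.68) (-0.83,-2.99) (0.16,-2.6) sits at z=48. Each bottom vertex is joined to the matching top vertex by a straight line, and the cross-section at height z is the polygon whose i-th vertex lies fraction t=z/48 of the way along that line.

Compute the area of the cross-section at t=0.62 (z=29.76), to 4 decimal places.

Cross-section at t=0.62: each vertex is (1-t)·p0[i] + t·p1[i].
  v1: (1-0.62)·(3.63,0.56) + 0.62·(0.93,-1.49) = (1.9560,-0.7110)
  v2: (1-0.62)·(3.94,2.36) + 0.62·(1.29,-0.52) = (2.2970,0.5744)
  v3: (1-0.62)·(1.86,4.45) + 0.62·(0.03,0.15) = (0.7254,1.7840)
  v4: (1-0.62)·(-1.53,4.57) + 0.62·(-1.37,0.04) = (-1.4308,1.7614)
  v5: (1-0.62)·(-3.47,1.52) + 0.62·(-2.44,-1.03) = (-2.8314,-0.0610)
  v6: (1-0.62)·(-2.23,-3.4) + 0.62·(-1.38,-2.68) = (-1.7030,-2.9536)
  v7: (1-0.62)·(-0.23,-4.8) + 0.62·(-0.83,-2.99) = (-0.6020,-3.6778)
  v8: (1-0.62)·(2.6,-2.36) + 0.62·(0.16,-2.6) = (1.0872,-2.5088)
Shoelace sum Σ(x_i·y_{i+1} − x_{i+1}·y_i):
  i=1: 1.9560·0.5744 − 2.2970·-0.7110 = +2.7567 (running +2.7567)
  i=2: 2.2970·1.7840 − 0.7254·0.5744 = +3.6812 (running +6.4379)
  i=3: 0.7254·1.7614 − -1.4308·1.7840 = +3.8303 (running +10.2681)
  i=4: -1.4308·-0.0610 − -2.8314·1.7614 = +5.0745 (running +15.3426)
  i=5: -2.8314·-2.9536 − -1.7030·-0.0610 = +8.2589 (running +23.6016)
  i=6: -1.7030·-3.6778 − -0.6020·-2.9536 = +4.4852 (running +28.0868)
  i=7: -0.6020·-2.5088 − 1.0872·-3.6778 = +5.5088 (running +33.5956)
  i=8: 1.0872·-0.7110 − 1.9560·-2.5088 = +4.1342 (running +37.7298)
Area = |Σ|/2 = |37.7298|/2 = 18.8649

Area at t=0.62: 18.8649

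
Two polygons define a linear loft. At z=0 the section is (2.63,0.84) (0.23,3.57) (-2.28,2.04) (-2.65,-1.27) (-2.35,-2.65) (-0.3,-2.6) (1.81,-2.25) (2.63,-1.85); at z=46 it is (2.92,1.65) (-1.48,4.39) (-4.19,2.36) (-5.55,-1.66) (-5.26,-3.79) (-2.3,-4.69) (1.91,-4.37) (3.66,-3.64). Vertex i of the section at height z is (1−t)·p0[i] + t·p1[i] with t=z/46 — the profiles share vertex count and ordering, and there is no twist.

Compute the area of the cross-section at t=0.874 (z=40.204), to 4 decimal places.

Area at t=0.874: 56.0179

Cross-section at t=0.874: each vertex is (1-t)·p0[i] + t·p1[i].
  v1: (1-0.874)·(2.63,0.84) + 0.874·(2.92,1.65) = (2.8835,1.5479)
  v2: (1-0.874)·(0.23,3.57) + 0.874·(-1.48,4.39) = (-1.2645,4.2867)
  v3: (1-0.874)·(-2.28,2.04) + 0.874·(-4.19,2.36) = (-3.9493,2.3197)
  v4: (1-0.874)·(-2.65,-1.27) + 0.874·(-5.55,-1.66) = (-5.1846,-1.6109)
  v5: (1-0.874)·(-2.35,-2.65) + 0.874·(-5.26,-3.79) = (-4.8933,-3.6464)
  v6: (1-0.874)·(-0.3,-2.6) + 0.874·(-2.3,-4.69) = (-2.0480,-4.4267)
  v7: (1-0.874)·(1.81,-2.25) + 0.874·(1.91,-4.37) = (1.8974,-4.1029)
  v8: (1-0.874)·(2.63,-1.85) + 0.874·(3.66,-3.64) = (3.5302,-3.4145)
Shoelace sum Σ(x_i·y_{i+1} − x_{i+1}·y_i):
  i=1: 2.8835·4.2867 − -1.2645·1.5479 = +14.3179 (running +14.3179)
  i=2: -1.2645·2.3197 − -3.9493·4.2867 = +13.9962 (running +28.3141)
  i=3: -3.9493·-1.6109 − -5.1846·2.3197 = +18.3884 (running +46.7026)
  i=4: -5.1846·-3.6464 − -4.8933·-1.6109 = +11.0224 (running +57.7250)
  i=5: -4.8933·-4.4267 − -2.0480·-3.6464 = +14.1934 (running +71.9184)
  i=6: -2.0480·-4.1029 − 1.8974·-4.4267 = +16.8018 (running +88.7203)
  i=7: 1.8974·-3.4145 − 3.5302·-4.1029 = +8.0055 (running +96.7257)
  i=8: 3.5302·1.5479 − 2.8835·-3.4145 = +15.3100 (running +112.0358)
Area = |Σ|/2 = |112.0358|/2 = 56.0179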